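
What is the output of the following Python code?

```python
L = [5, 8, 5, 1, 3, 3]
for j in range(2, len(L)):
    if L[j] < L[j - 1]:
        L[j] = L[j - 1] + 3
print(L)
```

[5, 8, 11, 14, 17, 20]

j=2: 5<8, L[2] = 8+3 = 11 → [5, 8, 11, 1, 3, 3]
j=3: 1<11, L[3] = 11+3 = 14 → [5, 8, 11, 14, 3, 3]
j=4: 3<14, L[4] = 14+3 = 17 → [5, 8, 11, 14, 17, 3]
j=5: 3<17, L[5] = 17+3 = 20 → [5, 8, 11, 14, 17, 20]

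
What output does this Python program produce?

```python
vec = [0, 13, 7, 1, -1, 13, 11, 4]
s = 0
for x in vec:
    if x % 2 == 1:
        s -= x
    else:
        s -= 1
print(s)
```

x=0: not odd, s = 0-1 = -1
x=13: odd, s = (-1)-13 = -14
x=7: odd, s = (-14)-7 = -21
x=1: odd, s = (-21)-1 = -22
x=-1: odd, s = (-22)-(-1) = -21
x=13: odd, s = (-21)-13 = -34
x=11: odd, s = (-34)-11 = -45
x=4: not odd, s = (-45)-1 = -46

-46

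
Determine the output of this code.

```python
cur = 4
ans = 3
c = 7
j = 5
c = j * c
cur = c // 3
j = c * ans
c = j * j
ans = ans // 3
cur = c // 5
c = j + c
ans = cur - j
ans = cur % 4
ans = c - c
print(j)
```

105

c = 5*7 = 35
cur = 35//3 = 11
j = 35*3 = 105
c = 105*105 = 11025
ans = 3//3 = 1
cur = 11025//5 = 2205
c = 105+11025 = 11130
ans = 2205-105 = 2100
ans = 2205%4 = 1
ans = 11130-11130 = 0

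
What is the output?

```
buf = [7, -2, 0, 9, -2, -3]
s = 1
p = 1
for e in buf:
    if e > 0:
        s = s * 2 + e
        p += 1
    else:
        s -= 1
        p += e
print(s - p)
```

25

e=7: >0, s = 1*2+7 = 9; p=2
e=-2: not >0, s = 9-1 = 8; p=0
e=0: not >0, s = 8-1 = 7; p=0
e=9: >0, s = 7*2+9 = 23; p=1
e=-2: not >0, s = 23-1 = 22; p=-1
e=-3: not >0, s = 22-1 = 21; p=-4
s-p = 21-(-4) = 25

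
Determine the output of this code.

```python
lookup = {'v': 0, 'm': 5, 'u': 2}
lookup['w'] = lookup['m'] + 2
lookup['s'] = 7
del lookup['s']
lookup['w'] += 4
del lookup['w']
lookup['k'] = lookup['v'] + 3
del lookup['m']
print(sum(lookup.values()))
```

5

lookup['w'] = lookup['m']+2 = 7 → {'v': 0, 'm': 5, 'u': 2, 'w': 7}
lookup['s'] = 7 → {'v': 0, 'm': 5, 'u': 2, 'w': 7, 's': 7}
del 's' → {'v': 0, 'm': 5, 'u': 2, 'w': 7}
lookup['w'] = 7+4 = 11 → {'v': 0, 'm': 5, 'u': 2, 'w': 11}
del 'w' → {'v': 0, 'm': 5, 'u': 2}
lookup['k'] = lookup['v']+3 = 3 → {'v': 0, 'm': 5, 'u': 2, 'k': 3}
del 'm' → {'v': 0, 'u': 2, 'k': 3}
sum of values = 5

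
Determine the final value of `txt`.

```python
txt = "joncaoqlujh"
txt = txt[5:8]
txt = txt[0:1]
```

slice [5:8] → 'oql'
slice [0:1] → 'o'

'o'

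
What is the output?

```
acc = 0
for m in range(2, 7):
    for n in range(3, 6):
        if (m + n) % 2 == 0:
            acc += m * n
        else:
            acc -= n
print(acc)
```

80

m=2,n=3: odd sum, acc = 0-3 = -3
m=2,n=4: even sum, acc = (-3)+8 = 5
m=2,n=5: odd sum, acc = 5-5 = 0
m=3,n=3: even sum, acc = 0+9 = 9
m=3,n=4: odd sum, acc = 9-4 = 5
m=3,n=5: even sum, acc = 5+15 = 20
m=4,n=3: odd sum, acc = 20-3 = 17
m=4,n=4: even sum, acc = 17+16 = 33
m=4,n=5: odd sum, acc = 33-5 = 28
m=5,n=3: even sum, acc = 28+15 = 43
m=5,n=4: odd sum, acc = 43-4 = 39
m=5,n=5: even sum, acc = 39+25 = 64
m=6,n=3: odd sum, acc = 64-3 = 61
m=6,n=4: even sum, acc = 61+24 = 85
m=6,n=5: odd sum, acc = 85-5 = 80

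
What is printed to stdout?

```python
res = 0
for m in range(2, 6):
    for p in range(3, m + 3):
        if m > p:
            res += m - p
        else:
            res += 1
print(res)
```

15

m=2,p=3: not 2>3, res = 0+1 = 1
m=2,p=4: not 2>4, res = 1+1 = 2
m=3,p=3: not 3>3, res = 2+1 = 3
m=3,p=4: not 3>4, res = 3+1 = 4
m=3,p=5: not 3>5, res = 4+1 = 5
m=4,p=3: 4>3, res = 5+1 = 6
m=4,p=4: not 4>4, res = 6+1 = 7
m=4,p=5: not 4>5, res = 7+1 = 8
m=4,p=6: not 4>6, res = 8+1 = 9
m=5,p=3: 5>3, res = 9+2 = 11
m=5,p=4: 5>4, res = 11+1 = 12
m=5,p=5: not 5>5, res = 12+1 = 13
m=5,p=6: not 5>6, res = 13+1 = 14
m=5,p=7: not 5>7, res = 14+1 = 15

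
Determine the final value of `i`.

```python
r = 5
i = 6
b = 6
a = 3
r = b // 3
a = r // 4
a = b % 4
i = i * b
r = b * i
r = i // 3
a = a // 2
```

r = 6//3 = 2
a = 2//4 = 0
a = 6%4 = 2
i = 6*6 = 36
r = 6*36 = 216
r = 36//3 = 12
a = 2//2 = 1

36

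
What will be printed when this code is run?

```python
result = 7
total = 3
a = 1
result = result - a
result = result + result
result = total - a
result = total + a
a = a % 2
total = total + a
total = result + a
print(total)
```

result = 7-1 = 6
result = 6+6 = 12
result = 3-1 = 2
result = 3+1 = 4
a = 1%2 = 1
total = 3+1 = 4
total = 4+1 = 5

5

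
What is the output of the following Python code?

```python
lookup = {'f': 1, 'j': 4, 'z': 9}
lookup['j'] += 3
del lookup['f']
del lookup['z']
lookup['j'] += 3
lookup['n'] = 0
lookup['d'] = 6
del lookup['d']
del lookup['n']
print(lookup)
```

lookup['j'] = 4+3 = 7 → {'f': 1, 'j': 7, 'z': 9}
del 'f' → {'j': 7, 'z': 9}
del 'z' → {'j': 7}
lookup['j'] = 7+3 = 10 → {'j': 10}
lookup['n'] = 0 → {'j': 10, 'n': 0}
lookup['d'] = 6 → {'j': 10, 'n': 0, 'd': 6}
del 'd' → {'j': 10, 'n': 0}
del 'n' → {'j': 10}

{'j': 10}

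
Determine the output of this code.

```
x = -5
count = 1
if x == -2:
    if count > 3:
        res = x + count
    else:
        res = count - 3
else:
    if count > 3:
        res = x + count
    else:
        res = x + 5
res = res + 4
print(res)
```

x=-5, count=1
x == -2 is False; count > 3 is False
→ res = x + 5 = 0
res = 0+4 = 4

4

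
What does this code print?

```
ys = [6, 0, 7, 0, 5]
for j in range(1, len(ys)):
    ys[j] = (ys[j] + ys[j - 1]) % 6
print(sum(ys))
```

j=1: ys[1] = (0+6)%6 = 0 → [6, 0, 7, 0, 5]
j=2: ys[2] = (7+0)%6 = 1 → [6, 0, 1, 0, 5]
j=3: ys[3] = (0+1)%6 = 1 → [6, 0, 1, 1, 5]
j=4: ys[4] = (5+1)%6 = 0 → [6, 0, 1, 1, 0]
sum = 8

8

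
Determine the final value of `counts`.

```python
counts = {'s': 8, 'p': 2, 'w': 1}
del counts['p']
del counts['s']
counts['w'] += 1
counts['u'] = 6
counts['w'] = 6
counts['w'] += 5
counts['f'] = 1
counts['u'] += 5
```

{'w': 11, 'u': 11, 'f': 1}

del 'p' → {'s': 8, 'w': 1}
del 's' → {'w': 1}
counts['w'] = 1+1 = 2 → {'w': 2}
counts['u'] = 6 → {'w': 2, 'u': 6}
counts['w'] = 6 → {'w': 6, 'u': 6}
counts['w'] = 6+5 = 11 → {'w': 11, 'u': 6}
counts['f'] = 1 → {'w': 11, 'u': 6, 'f': 1}
counts['u'] = 6+5 = 11 → {'w': 11, 'u': 11, 'f': 1}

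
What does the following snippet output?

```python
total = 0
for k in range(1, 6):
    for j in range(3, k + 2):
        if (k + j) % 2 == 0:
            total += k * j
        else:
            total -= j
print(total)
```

40

k=2,j=3: odd sum, total = 0-3 = -3
k=3,j=3: even sum, total = (-3)+9 = 6
k=3,j=4: odd sum, total = 6-4 = 2
k=4,j=3: odd sum, total = 2-3 = -1
k=4,j=4: even sum, total = (-1)+16 = 15
k=4,j=5: odd sum, total = 15-5 = 10
k=5,j=3: even sum, total = 10+15 = 25
k=5,j=4: odd sum, total = 25-4 = 21
k=5,j=5: even sum, total = 21+25 = 46
k=5,j=6: odd sum, total = 46-6 = 40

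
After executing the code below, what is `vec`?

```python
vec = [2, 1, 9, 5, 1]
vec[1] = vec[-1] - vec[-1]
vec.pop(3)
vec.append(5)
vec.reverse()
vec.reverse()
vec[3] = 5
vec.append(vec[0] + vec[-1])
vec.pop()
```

[2, 0, 9, 5, 5]

vec[1] = vec[-1]-vec[-1] = 1-1 = 0 → [2, 0, 9, 5, 1]
pop(3) removes 5 → [2, 0, 9, 1]
append 5 → [2, 0, 9, 1, 5]
reverse → [5, 1, 9, 0, 2]
reverse → [2, 0, 9, 1, 5]
vec[3] = 5 → [2, 0, 9, 5, 5]
append vec[0]+vec[-1] = 2+5 = 7 → [2, 0, 9, 5, 5, 7]
pop() removes 7 → [2, 0, 9, 5, 5]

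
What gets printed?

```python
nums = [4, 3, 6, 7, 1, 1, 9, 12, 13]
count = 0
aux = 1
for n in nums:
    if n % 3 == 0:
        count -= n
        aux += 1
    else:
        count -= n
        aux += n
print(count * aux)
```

n=4: not %3==0, count = 0-4 = -4; aux=5
n=3: %3==0, count = (-4)-3 = -7; aux=6
n=6: %3==0, count = (-7)-6 = -13; aux=7
n=7: not %3==0, count = (-13)-7 = -20; aux=14
n=1: not %3==0, count = (-20)-1 = -21; aux=15
n=1: not %3==0, count = (-21)-1 = -22; aux=16
n=9: %3==0, count = (-22)-9 = -31; aux=17
n=12: %3==0, count = (-31)-12 = -43; aux=18
n=13: not %3==0, count = (-43)-13 = -56; aux=31
count*aux = (-56)*31 = -1736

-1736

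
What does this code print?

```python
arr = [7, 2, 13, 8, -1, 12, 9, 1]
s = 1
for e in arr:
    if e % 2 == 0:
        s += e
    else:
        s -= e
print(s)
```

e=7: not even, s = 1-7 = -6
e=2: even, s = (-6)+2 = -4
e=13: not even, s = (-4)-13 = -17
e=8: even, s = (-17)+8 = -9
e=-1: not even, s = (-9)-(-1) = -8
e=12: even, s = (-8)+12 = 4
e=9: not even, s = 4-9 = -5
e=1: not even, s = (-5)-1 = -6

-6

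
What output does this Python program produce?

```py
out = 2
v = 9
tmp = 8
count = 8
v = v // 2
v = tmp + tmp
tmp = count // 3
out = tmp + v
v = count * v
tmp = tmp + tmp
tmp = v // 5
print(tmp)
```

25

v = 9//2 = 4
v = 8+8 = 16
tmp = 8//3 = 2
out = 2+16 = 18
v = 8*16 = 128
tmp = 2+2 = 4
tmp = 128//5 = 25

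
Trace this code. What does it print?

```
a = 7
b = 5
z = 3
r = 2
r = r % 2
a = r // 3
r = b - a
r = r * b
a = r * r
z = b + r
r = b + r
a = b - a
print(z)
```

r = 2%2 = 0
a = 0//3 = 0
r = 5-0 = 5
r = 5*5 = 25
a = 25*25 = 625
z = 5+25 = 30
r = 5+25 = 30
a = 5-625 = -620

30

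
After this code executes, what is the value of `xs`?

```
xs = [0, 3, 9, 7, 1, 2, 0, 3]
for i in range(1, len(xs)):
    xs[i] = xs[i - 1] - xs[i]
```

i=1: xs[1] = 0-3 = -3 → [0, -3, 9, 7, 1, 2, 0, 3]
i=2: xs[2] = (-3)-9 = -12 → [0, -3, -12, 7, 1, 2, 0, 3]
i=3: xs[3] = (-12)-7 = -19 → [0, -3, -12, -19, 1, 2, 0, 3]
i=4: xs[4] = (-19)-1 = -20 → [0, -3, -12, -19, -20, 2, 0, 3]
i=5: xs[5] = (-20)-2 = -22 → [0, -3, -12, -19, -20, -22, 0, 3]
i=6: xs[6] = (-22)-0 = -22 → [0, -3, -12, -19, -20, -22, -22, 3]
i=7: xs[7] = (-22)-3 = -25 → [0, -3, -12, -19, -20, -22, -22, -25]

[0, -3, -12, -19, -20, -22, -22, -25]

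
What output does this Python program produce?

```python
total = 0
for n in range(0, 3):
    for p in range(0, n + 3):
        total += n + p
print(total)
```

n=0,p=0: total = 0+0 = 0
n=0,p=1: total = 0+1 = 1
n=0,p=2: total = 1+2 = 3
n=1,p=0: total = 3+1 = 4
n=1,p=1: total = 4+2 = 6
n=1,p=2: total = 6+3 = 9
n=1,p=3: total = 9+4 = 13
n=2,p=0: total = 13+2 = 15
n=2,p=1: total = 15+3 = 18
n=2,p=2: total = 18+4 = 22
n=2,p=3: total = 22+5 = 27
n=2,p=4: total = 27+6 = 33

33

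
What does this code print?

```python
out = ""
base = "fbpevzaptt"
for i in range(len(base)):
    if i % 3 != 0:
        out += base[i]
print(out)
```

i=0: skip
i=1: add 'b' → 'b'
i=2: add 'p' → 'bp'
i=3: skip
i=4: add 'v' → 'bpv'
i=5: add 'z' → 'bpvz'
i=6: skip
i=7: add 'p' → 'bpvzp'
i=8: add 't' → 'bpvzpt'
i=9: skip

bpvzpt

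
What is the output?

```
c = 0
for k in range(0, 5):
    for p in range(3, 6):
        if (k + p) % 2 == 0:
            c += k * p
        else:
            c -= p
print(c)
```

k=0,p=3: odd sum, c = 0-3 = -3
k=0,p=4: even sum, c = (-3)+0 = -3
k=0,p=5: odd sum, c = (-3)-5 = -8
k=1,p=3: even sum, c = (-8)+3 = -5
k=1,p=4: odd sum, c = (-5)-4 = -9
k=1,p=5: even sum, c = (-9)+5 = -4
k=2,p=3: odd sum, c = (-4)-3 = -7
k=2,p=4: even sum, c = (-7)+8 = 1
k=2,p=5: odd sum, c = 1-5 = -4
k=3,p=3: even sum, c = (-4)+9 = 5
k=3,p=4: odd sum, c = 5-4 = 1
k=3,p=5: even sum, c = 1+15 = 16
k=4,p=3: odd sum, c = 16-3 = 13
k=4,p=4: even sum, c = 13+16 = 29
k=4,p=5: odd sum, c = 29-5 = 24

24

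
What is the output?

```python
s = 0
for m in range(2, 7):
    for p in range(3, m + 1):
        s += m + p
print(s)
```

90

m=3,p=3: s = 0+6 = 6
m=4,p=3: s = 6+7 = 13
m=4,p=4: s = 13+8 = 21
m=5,p=3: s = 21+8 = 29
m=5,p=4: s = 29+9 = 38
m=5,p=5: s = 38+10 = 48
m=6,p=3: s = 48+9 = 57
m=6,p=4: s = 57+10 = 67
m=6,p=5: s = 67+11 = 78
m=6,p=6: s = 78+12 = 90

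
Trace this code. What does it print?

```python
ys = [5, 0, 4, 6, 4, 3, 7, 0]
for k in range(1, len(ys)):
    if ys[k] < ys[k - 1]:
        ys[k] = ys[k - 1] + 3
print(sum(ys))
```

k=1: 0<5, ys[1] = 5+3 = 8 → [5, 8, 4, 6, 4, 3, 7, 0]
k=2: 4<8, ys[2] = 8+3 = 11 → [5, 8, 11, 6, 4, 3, 7, 0]
k=3: 6<11, ys[3] = 11+3 = 14 → [5, 8, 11, 14, 4, 3, 7, 0]
k=4: 4<14, ys[4] = 14+3 = 17 → [5, 8, 11, 14, 17, 3, 7, 0]
k=5: 3<17, ys[5] = 17+3 = 20 → [5, 8, 11, 14, 17, 20, 7, 0]
k=6: 7<20, ys[6] = 20+3 = 23 → [5, 8, 11, 14, 17, 20, 23, 0]
k=7: 0<23, ys[7] = 23+3 = 26 → [5, 8, 11, 14, 17, 20, 23, 26]
sum = 124

124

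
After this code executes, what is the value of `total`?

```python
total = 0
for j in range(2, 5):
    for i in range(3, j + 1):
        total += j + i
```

j=3,i=3: total = 0+6 = 6
j=4,i=3: total = 6+7 = 13
j=4,i=4: total = 13+8 = 21

21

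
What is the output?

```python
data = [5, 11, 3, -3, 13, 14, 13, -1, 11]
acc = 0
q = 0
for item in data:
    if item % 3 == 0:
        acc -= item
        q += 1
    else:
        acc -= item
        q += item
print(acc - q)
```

item=5: not %3==0, acc = 0-5 = -5; q=5
item=11: not %3==0, acc = (-5)-11 = -16; q=16
item=3: %3==0, acc = (-16)-3 = -19; q=17
item=-3: %3==0, acc = (-19)-(-3) = -16; q=18
item=13: not %3==0, acc = (-16)-13 = -29; q=31
item=14: not %3==0, acc = (-29)-14 = -43; q=45
item=13: not %3==0, acc = (-43)-13 = -56; q=58
item=-1: not %3==0, acc = (-56)-(-1) = -55; q=57
item=11: not %3==0, acc = (-55)-11 = -66; q=68
acc-q = (-66)-68 = -134

-134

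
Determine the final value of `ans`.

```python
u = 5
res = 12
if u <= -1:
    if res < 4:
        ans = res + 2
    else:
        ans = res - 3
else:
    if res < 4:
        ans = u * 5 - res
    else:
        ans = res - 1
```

u=5, res=12
u <= -1 is False; res < 4 is False
→ ans = res - 1 = 11

11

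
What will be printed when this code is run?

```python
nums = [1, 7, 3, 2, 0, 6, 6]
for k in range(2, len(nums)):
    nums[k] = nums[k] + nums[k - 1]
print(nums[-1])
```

k=2: nums[2] = 3+7 = 10 → [1, 7, 10, 2, 0, 6, 6]
k=3: nums[3] = 2+10 = 12 → [1, 7, 10, 12, 0, 6, 6]
k=4: nums[4] = 0+12 = 12 → [1, 7, 10, 12, 12, 6, 6]
k=5: nums[5] = 6+12 = 18 → [1, 7, 10, 12, 12, 18, 6]
k=6: nums[6] = 6+18 = 24 → [1, 7, 10, 12, 12, 18, 24]

24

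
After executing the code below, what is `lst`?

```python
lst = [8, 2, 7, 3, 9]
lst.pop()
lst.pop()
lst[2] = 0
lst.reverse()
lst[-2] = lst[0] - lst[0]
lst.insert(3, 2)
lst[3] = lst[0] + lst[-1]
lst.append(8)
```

[0, 0, 8, 2, 8]

pop() removes 9 → [8, 2, 7, 3]
pop() removes 3 → [8, 2, 7]
lst[2] = 0 → [8, 2, 0]
reverse → [0, 2, 8]
lst[-2] = lst[0]-lst[0] = 0-0 = 0 → [0, 0, 8]
insert 2 at 3 → [0, 0, 8, 2]
lst[3] = lst[0]+lst[-1] = 0+2 = 2 → [0, 0, 8, 2]
append 8 → [0, 0, 8, 2, 8]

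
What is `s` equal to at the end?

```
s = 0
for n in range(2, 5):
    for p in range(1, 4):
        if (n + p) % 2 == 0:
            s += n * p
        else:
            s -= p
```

n=2,p=1: odd sum, s = 0-1 = -1
n=2,p=2: even sum, s = (-1)+4 = 3
n=2,p=3: odd sum, s = 3-3 = 0
n=3,p=1: even sum, s = 0+3 = 3
n=3,p=2: odd sum, s = 3-2 = 1
n=3,p=3: even sum, s = 1+9 = 10
n=4,p=1: odd sum, s = 10-1 = 9
n=4,p=2: even sum, s = 9+8 = 17
n=4,p=3: odd sum, s = 17-3 = 14

14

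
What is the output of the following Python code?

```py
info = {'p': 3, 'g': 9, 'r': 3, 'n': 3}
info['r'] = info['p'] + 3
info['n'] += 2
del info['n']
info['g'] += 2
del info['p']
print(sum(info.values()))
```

17

info['r'] = info['p']+3 = 6 → {'p': 3, 'g': 9, 'r': 6, 'n': 3}
info['n'] = 3+2 = 5 → {'p': 3, 'g': 9, 'r': 6, 'n': 5}
del 'n' → {'p': 3, 'g': 9, 'r': 6}
info['g'] = 9+2 = 11 → {'p': 3, 'g': 11, 'r': 6}
del 'p' → {'g': 11, 'r': 6}
sum of values = 17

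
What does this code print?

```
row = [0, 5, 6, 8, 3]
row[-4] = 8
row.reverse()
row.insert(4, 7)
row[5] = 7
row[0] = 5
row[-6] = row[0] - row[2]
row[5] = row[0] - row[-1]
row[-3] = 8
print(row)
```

[-1, 8, 6, 8, 7, -8]

row[-4] = 8 → [0, 8, 6, 8, 3]
reverse → [3, 8, 6, 8, 0]
insert 7 at 4 → [3, 8, 6, 8, 7, 0]
row[5] = 7 → [3, 8, 6, 8, 7, 7]
row[0] = 5 → [5, 8, 6, 8, 7, 7]
row[-6] = row[0]-row[2] = 5-6 = -1 → [-1, 8, 6, 8, 7, 7]
row[5] = row[0]-row[-1] = (-1)-7 = -8 → [-1, 8, 6, 8, 7, -8]
row[-3] = 8 → [-1, 8, 6, 8, 7, -8]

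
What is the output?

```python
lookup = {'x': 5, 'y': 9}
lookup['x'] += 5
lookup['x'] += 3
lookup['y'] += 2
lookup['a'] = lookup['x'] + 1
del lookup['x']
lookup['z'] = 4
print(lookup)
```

{'y': 11, 'a': 14, 'z': 4}

lookup['x'] = 5+5 = 10 → {'x': 10, 'y': 9}
lookup['x'] = 10+3 = 13 → {'x': 13, 'y': 9}
lookup['y'] = 9+2 = 11 → {'x': 13, 'y': 11}
lookup['a'] = lookup['x']+1 = 14 → {'x': 13, 'y': 11, 'a': 14}
del 'x' → {'y': 11, 'a': 14}
lookup['z'] = 4 → {'y': 11, 'a': 14, 'z': 4}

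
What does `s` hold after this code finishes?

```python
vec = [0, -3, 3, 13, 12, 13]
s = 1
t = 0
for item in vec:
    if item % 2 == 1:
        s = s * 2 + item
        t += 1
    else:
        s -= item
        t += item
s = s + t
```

35

item=0: not odd, s = 1-0 = 1; t=0
item=-3: odd, s = 1*2+(-3) = -1; t=1
item=3: odd, s = (-1)*2+3 = 1; t=2
item=13: odd, s = 1*2+13 = 15; t=3
item=12: not odd, s = 15-12 = 3; t=15
item=13: odd, s = 3*2+13 = 19; t=16
s+t = 19+16 = 35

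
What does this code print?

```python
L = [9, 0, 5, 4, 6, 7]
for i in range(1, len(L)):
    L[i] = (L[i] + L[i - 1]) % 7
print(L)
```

i=1: L[1] = (0+9)%7 = 2 → [9, 2, 5, 4, 6, 7]
i=2: L[2] = (5+2)%7 = 0 → [9, 2, 0, 4, 6, 7]
i=3: L[3] = (4+0)%7 = 4 → [9, 2, 0, 4, 6, 7]
i=4: L[4] = (6+4)%7 = 3 → [9, 2, 0, 4, 3, 7]
i=5: L[5] = (7+3)%7 = 3 → [9, 2, 0, 4, 3, 3]

[9, 2, 0, 4, 3, 3]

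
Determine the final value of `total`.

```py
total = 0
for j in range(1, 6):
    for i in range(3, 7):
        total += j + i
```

j=1,i=3: total = 0+4 = 4
j=1,i=4: total = 4+5 = 9
j=1,i=5: total = 9+6 = 15
j=1,i=6: total = 15+7 = 22
j=2,i=3: total = 22+5 = 27
j=2,i=4: total = 27+6 = 33
j=2,i=5: total = 33+7 = 40
j=2,i=6: total = 40+8 = 48
j=3,i=3: total = 48+6 = 54
j=3,i=4: total = 54+7 = 61
j=3,i=5: total = 61+8 = 69
j=3,i=6: total = 69+9 = 78
j=4,i=3: total = 78+7 = 85
j=4,i=4: total = 85+8 = 93
j=4,i=5: total = 93+9 = 102
j=4,i=6: total = 102+10 = 112
j=5,i=3: total = 112+8 = 120
j=5,i=4: total = 120+9 = 129
j=5,i=5: total = 129+10 = 139
j=5,i=6: total = 139+11 = 150

150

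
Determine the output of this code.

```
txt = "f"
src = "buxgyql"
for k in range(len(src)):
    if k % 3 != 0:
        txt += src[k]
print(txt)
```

k=0: skip
k=1: add 'u' → 'fu'
k=2: add 'x' → 'fux'
k=3: skip
k=4: add 'y' → 'fuxy'
k=5: add 'q' → 'fuxyq'
k=6: skip

fuxyq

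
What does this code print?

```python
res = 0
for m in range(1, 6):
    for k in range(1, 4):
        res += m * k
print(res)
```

90

m=1,k=1: res = 0+1 = 1
m=1,k=2: res = 1+2 = 3
m=1,k=3: res = 3+3 = 6
m=2,k=1: res = 6+2 = 8
m=2,k=2: res = 8+4 = 12
m=2,k=3: res = 12+6 = 18
m=3,k=1: res = 18+3 = 21
m=3,k=2: res = 21+6 = 27
m=3,k=3: res = 27+9 = 36
m=4,k=1: res = 36+4 = 40
m=4,k=2: res = 40+8 = 48
m=4,k=3: res = 48+12 = 60
m=5,k=1: res = 60+5 = 65
m=5,k=2: res = 65+10 = 75
m=5,k=3: res = 75+15 = 90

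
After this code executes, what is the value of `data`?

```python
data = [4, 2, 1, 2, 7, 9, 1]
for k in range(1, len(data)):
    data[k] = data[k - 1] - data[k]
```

k=1: data[1] = 4-2 = 2 → [4, 2, 1, 2, 7, 9, 1]
k=2: data[2] = 2-1 = 1 → [4, 2, 1, 2, 7, 9, 1]
k=3: data[3] = 1-2 = -1 → [4, 2, 1, -1, 7, 9, 1]
k=4: data[4] = (-1)-7 = -8 → [4, 2, 1, -1, -8, 9, 1]
k=5: data[5] = (-8)-9 = -17 → [4, 2, 1, -1, -8, -17, 1]
k=6: data[6] = (-17)-1 = -18 → [4, 2, 1, -1, -8, -17, -18]

[4, 2, 1, -1, -8, -17, -18]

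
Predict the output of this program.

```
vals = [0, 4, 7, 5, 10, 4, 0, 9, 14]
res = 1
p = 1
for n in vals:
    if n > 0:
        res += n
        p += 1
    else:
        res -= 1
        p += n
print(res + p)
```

60

n=0: not >0, res = 1-1 = 0; p=1
n=4: >0, res = 0+4 = 4; p=2
n=7: >0, res = 4+7 = 11; p=3
n=5: >0, res = 11+5 = 16; p=4
n=10: >0, res = 16+10 = 26; p=5
n=4: >0, res = 26+4 = 30; p=6
n=0: not >0, res = 30-1 = 29; p=6
n=9: >0, res = 29+9 = 38; p=7
n=14: >0, res = 38+14 = 52; p=8
res+p = 52+8 = 60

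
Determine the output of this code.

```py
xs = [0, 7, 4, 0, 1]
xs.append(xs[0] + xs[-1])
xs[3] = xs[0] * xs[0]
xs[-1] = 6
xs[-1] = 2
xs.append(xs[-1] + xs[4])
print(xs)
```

[0, 7, 4, 0, 1, 2, 3]

append xs[0]+xs[-1] = 0+1 = 1 → [0, 7, 4, 0, 1, 1]
xs[3] = xs[0]*xs[0] = 0*0 = 0 → [0, 7, 4, 0, 1, 1]
xs[-1] = 6 → [0, 7, 4, 0, 1, 6]
xs[-1] = 2 → [0, 7, 4, 0, 1, 2]
append xs[-1]+xs[4] = 2+1 = 3 → [0, 7, 4, 0, 1, 2, 3]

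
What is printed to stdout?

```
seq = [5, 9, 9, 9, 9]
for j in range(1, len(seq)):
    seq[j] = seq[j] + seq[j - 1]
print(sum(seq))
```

115

j=1: seq[1] = 9+5 = 14 → [5, 14, 9, 9, 9]
j=2: seq[2] = 9+14 = 23 → [5, 14, 23, 9, 9]
j=3: seq[3] = 9+23 = 32 → [5, 14, 23, 32, 9]
j=4: seq[4] = 9+32 = 41 → [5, 14, 23, 32, 41]
sum = 115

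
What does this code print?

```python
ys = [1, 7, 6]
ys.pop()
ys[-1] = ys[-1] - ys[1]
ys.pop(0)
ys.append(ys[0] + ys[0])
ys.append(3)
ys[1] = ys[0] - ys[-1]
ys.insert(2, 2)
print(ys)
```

pop() removes 6 → [1, 7]
ys[-1] = ys[-1]-ys[1] = 7-7 = 0 → [1, 0]
pop(0) removes 1 → [0]
append ys[0]+ys[0] = 0+0 = 0 → [0, 0]
append 3 → [0, 0, 3]
ys[1] = ys[0]-ys[-1] = 0-3 = -3 → [0, -3, 3]
insert 2 at 2 → [0, -3, 2, 3]

[0, -3, 2, 3]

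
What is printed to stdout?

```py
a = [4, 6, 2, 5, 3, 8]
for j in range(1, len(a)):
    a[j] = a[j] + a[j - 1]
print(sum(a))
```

91

j=1: a[1] = 6+4 = 10 → [4, 10, 2, 5, 3, 8]
j=2: a[2] = 2+10 = 12 → [4, 10, 12, 5, 3, 8]
j=3: a[3] = 5+12 = 17 → [4, 10, 12, 17, 3, 8]
j=4: a[4] = 3+17 = 20 → [4, 10, 12, 17, 20, 8]
j=5: a[5] = 8+20 = 28 → [4, 10, 12, 17, 20, 28]
sum = 91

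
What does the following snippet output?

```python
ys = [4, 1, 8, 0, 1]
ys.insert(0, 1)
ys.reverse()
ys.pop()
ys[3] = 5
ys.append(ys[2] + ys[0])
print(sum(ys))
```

27

insert 1 at 0 → [1, 4, 1, 8, 0, 1]
reverse → [1, 0, 8, 1, 4, 1]
pop() removes 1 → [1, 0, 8, 1, 4]
ys[3] = 5 → [1, 0, 8, 5, 4]
append ys[2]+ys[0] = 8+1 = 9 → [1, 0, 8, 5, 4, 9]
sum = 27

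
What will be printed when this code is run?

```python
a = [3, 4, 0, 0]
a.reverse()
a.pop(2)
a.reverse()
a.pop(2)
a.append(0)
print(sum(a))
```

reverse → [0, 0, 4, 3]
pop(2) removes 4 → [0, 0, 3]
reverse → [3, 0, 0]
pop(2) removes 0 → [3, 0]
append 0 → [3, 0, 0]
sum = 3

3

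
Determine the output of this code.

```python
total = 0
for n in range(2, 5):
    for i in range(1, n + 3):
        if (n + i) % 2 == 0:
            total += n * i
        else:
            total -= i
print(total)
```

68

n=2,i=1: odd sum, total = 0-1 = -1
n=2,i=2: even sum, total = (-1)+4 = 3
n=2,i=3: odd sum, total = 3-3 = 0
n=2,i=4: even sum, total = 0+8 = 8
n=3,i=1: even sum, total = 8+3 = 11
n=3,i=2: odd sum, total = 11-2 = 9
n=3,i=3: even sum, total = 9+9 = 18
n=3,i=4: odd sum, total = 18-4 = 14
n=3,i=5: even sum, total = 14+15 = 29
n=4,i=1: odd sum, total = 29-1 = 28
n=4,i=2: even sum, total = 28+8 = 36
n=4,i=3: odd sum, total = 36-3 = 33
n=4,i=4: even sum, total = 33+16 = 49
n=4,i=5: odd sum, total = 49-5 = 44
n=4,i=6: even sum, total = 44+24 = 68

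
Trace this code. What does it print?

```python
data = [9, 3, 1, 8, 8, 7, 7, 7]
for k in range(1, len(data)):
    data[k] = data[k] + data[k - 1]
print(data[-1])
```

k=1: data[1] = 3+9 = 12 → [9, 12, 1, 8, 8, 7, 7, 7]
k=2: data[2] = 1+12 = 13 → [9, 12, 13, 8, 8, 7, 7, 7]
k=3: data[3] = 8+13 = 21 → [9, 12, 13, 21, 8, 7, 7, 7]
k=4: data[4] = 8+21 = 29 → [9, 12, 13, 21, 29, 7, 7, 7]
k=5: data[5] = 7+29 = 36 → [9, 12, 13, 21, 29, 36, 7, 7]
k=6: data[6] = 7+36 = 43 → [9, 12, 13, 21, 29, 36, 43, 7]
k=7: data[7] = 7+43 = 50 → [9, 12, 13, 21, 29, 36, 43, 50]

50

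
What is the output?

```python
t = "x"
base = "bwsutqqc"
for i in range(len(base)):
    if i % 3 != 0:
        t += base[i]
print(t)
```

i=0: skip
i=1: add 'w' → 'xw'
i=2: add 's' → 'xws'
i=3: skip
i=4: add 't' → 'xwst'
i=5: add 'q' → 'xwstq'
i=6: skip
i=7: add 'c' → 'xwstqc'

xwstqc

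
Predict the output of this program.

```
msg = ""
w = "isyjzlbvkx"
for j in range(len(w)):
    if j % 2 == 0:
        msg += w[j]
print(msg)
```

iyzbk

j=0: add 'i' → 'i'
j=1: skip
j=2: add 'y' → 'iy'
j=3: skip
j=4: add 'z' → 'iyz'
j=5: skip
j=6: add 'b' → 'iyzb'
j=7: skip
j=8: add 'k' → 'iyzbk'
j=9: skip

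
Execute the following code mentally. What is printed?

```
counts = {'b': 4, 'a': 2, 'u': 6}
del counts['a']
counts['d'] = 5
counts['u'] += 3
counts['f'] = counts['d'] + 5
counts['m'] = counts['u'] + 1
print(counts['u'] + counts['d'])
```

14

del 'a' → {'b': 4, 'u': 6}
counts['d'] = 5 → {'b': 4, 'u': 6, 'd': 5}
counts['u'] = 6+3 = 9 → {'b': 4, 'u': 9, 'd': 5}
counts['f'] = counts['d']+5 = 10 → {'b': 4, 'u': 9, 'd': 5, 'f': 10}
counts['m'] = counts['u']+1 = 10 → {'b': 4, 'u': 9, 'd': 5, 'f': 10, 'm': 10}
counts['u']+counts['d'] = 9+5 = 14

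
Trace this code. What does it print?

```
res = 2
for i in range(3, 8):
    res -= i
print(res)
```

-23

i=3: res = 2-3 = -1
i=4: res = (-1)-4 = -5
i=5: res = (-5)-5 = -10
i=6: res = (-10)-6 = -16
i=7: res = (-16)-7 = -23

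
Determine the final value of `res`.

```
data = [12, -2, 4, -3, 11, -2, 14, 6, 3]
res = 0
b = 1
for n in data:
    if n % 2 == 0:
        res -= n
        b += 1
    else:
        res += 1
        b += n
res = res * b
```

-522

n=12: even, res = 0-12 = -12; b=2
n=-2: even, res = (-12)-(-2) = -10; b=3
n=4: even, res = (-10)-4 = -14; b=4
n=-3: not even, res = (-14)+1 = -13; b=1
n=11: not even, res = (-13)+1 = -12; b=12
n=-2: even, res = (-12)-(-2) = -10; b=13
n=14: even, res = (-10)-14 = -24; b=14
n=6: even, res = (-24)-6 = -30; b=15
n=3: not even, res = (-30)+1 = -29; b=18
res*b = (-29)*18 = -522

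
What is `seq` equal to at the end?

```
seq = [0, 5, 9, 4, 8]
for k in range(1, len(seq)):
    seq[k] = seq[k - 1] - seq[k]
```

k=1: seq[1] = 0-5 = -5 → [0, -5, 9, 4, 8]
k=2: seq[2] = (-5)-9 = -14 → [0, -5, -14, 4, 8]
k=3: seq[3] = (-14)-4 = -18 → [0, -5, -14, -18, 8]
k=4: seq[4] = (-18)-8 = -26 → [0, -5, -14, -18, -26]

[0, -5, -14, -18, -26]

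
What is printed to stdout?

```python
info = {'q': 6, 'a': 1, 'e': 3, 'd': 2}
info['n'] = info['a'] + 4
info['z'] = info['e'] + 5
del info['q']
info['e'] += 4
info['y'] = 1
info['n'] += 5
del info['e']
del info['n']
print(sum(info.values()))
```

12

info['n'] = info['a']+4 = 5 → {'q': 6, 'a': 1, 'e': 3, 'd': 2, 'n': 5}
info['z'] = info['e']+5 = 8 → {'q': 6, 'a': 1, 'e': 3, 'd': 2, 'n': 5, 'z': 8}
del 'q' → {'a': 1, 'e': 3, 'd': 2, 'n': 5, 'z': 8}
info['e'] = 3+4 = 7 → {'a': 1, 'e': 7, 'd': 2, 'n': 5, 'z': 8}
info['y'] = 1 → {'a': 1, 'e': 7, 'd': 2, 'n': 5, 'z': 8, 'y': 1}
info['n'] = 5+5 = 10 → {'a': 1, 'e': 7, 'd': 2, 'n': 10, 'z': 8, 'y': 1}
del 'e' → {'a': 1, 'd': 2, 'n': 10, 'z': 8, 'y': 1}
del 'n' → {'a': 1, 'd': 2, 'z': 8, 'y': 1}
sum of values = 12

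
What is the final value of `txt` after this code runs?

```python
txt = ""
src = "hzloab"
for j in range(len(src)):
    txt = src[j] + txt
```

j=0: prepend 'h' → 'h'
j=1: prepend 'z' → 'zh'
j=2: prepend 'l' → 'lzh'
j=3: prepend 'o' → 'olzh'
j=4: prepend 'a' → 'aolzh'
j=5: prepend 'b' → 'baolzh'

'baolzh'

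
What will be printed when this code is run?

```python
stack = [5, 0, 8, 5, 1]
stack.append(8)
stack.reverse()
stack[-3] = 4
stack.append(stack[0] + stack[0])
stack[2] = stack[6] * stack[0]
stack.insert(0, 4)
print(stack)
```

[4, 8, 1, 128, 4, 0, 5, 16]

append 8 → [5, 0, 8, 5, 1, 8]
reverse → [8, 1, 5, 8, 0, 5]
stack[-3] = 4 → [8, 1, 5, 4, 0, 5]
append stack[0]+stack[0] = 8+8 = 16 → [8, 1, 5, 4, 0, 5, 16]
stack[2] = stack[6]*stack[0] = 16*8 = 128 → [8, 1, 128, 4, 0, 5, 16]
insert 4 at 0 → [4, 8, 1, 128, 4, 0, 5, 16]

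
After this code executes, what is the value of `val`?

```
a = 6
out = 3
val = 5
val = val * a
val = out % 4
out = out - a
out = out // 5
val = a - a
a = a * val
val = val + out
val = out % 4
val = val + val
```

6

val = 5*6 = 30
val = 3%4 = 3
out = 3-6 = -3
out = (-3)//5 = -1
val = 6-6 = 0
a = 6*0 = 0
val = 0+(-1) = -1
val = (-1)%4 = 3
val = 3+3 = 6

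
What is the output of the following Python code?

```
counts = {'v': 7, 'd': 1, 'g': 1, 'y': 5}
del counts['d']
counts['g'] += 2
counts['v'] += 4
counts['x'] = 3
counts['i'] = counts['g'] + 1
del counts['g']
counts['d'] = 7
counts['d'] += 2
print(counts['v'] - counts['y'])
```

6

del 'd' → {'v': 7, 'g': 1, 'y': 5}
counts['g'] = 1+2 = 3 → {'v': 7, 'g': 3, 'y': 5}
counts['v'] = 7+4 = 11 → {'v': 11, 'g': 3, 'y': 5}
counts['x'] = 3 → {'v': 11, 'g': 3, 'y': 5, 'x': 3}
counts['i'] = counts['g']+1 = 4 → {'v': 11, 'g': 3, 'y': 5, 'x': 3, 'i': 4}
del 'g' → {'v': 11, 'y': 5, 'x': 3, 'i': 4}
counts['d'] = 7 → {'v': 11, 'y': 5, 'x': 3, 'i': 4, 'd': 7}
counts['d'] = 7+2 = 9 → {'v': 11, 'y': 5, 'x': 3, 'i': 4, 'd': 9}
counts['v']-counts['y'] = 11-5 = 6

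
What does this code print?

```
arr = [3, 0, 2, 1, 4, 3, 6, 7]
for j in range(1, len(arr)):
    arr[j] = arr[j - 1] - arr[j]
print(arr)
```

j=1: arr[1] = 3-0 = 3 → [3, 3, 2, 1, 4, 3, 6, 7]
j=2: arr[2] = 3-2 = 1 → [3, 3, 1, 1, 4, 3, 6, 7]
j=3: arr[3] = 1-1 = 0 → [3, 3, 1, 0, 4, 3, 6, 7]
j=4: arr[4] = 0-4 = -4 → [3, 3, 1, 0, -4, 3, 6, 7]
j=5: arr[5] = (-4)-3 = -7 → [3, 3, 1, 0, -4, -7, 6, 7]
j=6: arr[6] = (-7)-6 = -13 → [3, 3, 1, 0, -4, -7, -13, 7]
j=7: arr[7] = (-13)-7 = -20 → [3, 3, 1, 0, -4, -7, -13, -20]

[3, 3, 1, 0, -4, -7, -13, -20]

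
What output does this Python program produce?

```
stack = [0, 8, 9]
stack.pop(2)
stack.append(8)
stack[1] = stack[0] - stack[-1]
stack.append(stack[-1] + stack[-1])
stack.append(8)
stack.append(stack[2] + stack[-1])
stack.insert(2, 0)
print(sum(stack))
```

pop(2) removes 9 → [0, 8]
append 8 → [0, 8, 8]
stack[1] = stack[0]-stack[-1] = 0-8 = -8 → [0, -8, 8]
append stack[-1]+stack[-1] = 8+8 = 16 → [0, -8, 8, 16]
append 8 → [0, -8, 8, 16, 8]
append stack[2]+stack[-1] = 8+8 = 16 → [0, -8, 8, 16, 8, 16]
insert 0 at 2 → [0, -8, 0, 8, 16, 8, 16]
sum = 40

40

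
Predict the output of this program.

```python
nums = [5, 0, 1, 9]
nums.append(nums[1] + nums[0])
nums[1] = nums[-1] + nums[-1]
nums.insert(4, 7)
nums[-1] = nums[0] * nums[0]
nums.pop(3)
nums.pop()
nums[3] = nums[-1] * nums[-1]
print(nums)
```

[5, 10, 1, 49]

append nums[1]+nums[0] = 0+5 = 5 → [5, 0, 1, 9, 5]
nums[1] = nums[-1]+nums[-1] = 5+5 = 10 → [5, 10, 1, 9, 5]
insert 7 at 4 → [5, 10, 1, 9, 7, 5]
nums[-1] = nums[0]*nums[0] = 5*5 = 25 → [5, 10, 1, 9, 7, 25]
pop(3) removes 9 → [5, 10, 1, 7, 25]
pop() removes 25 → [5, 10, 1, 7]
nums[3] = nums[-1]*nums[-1] = 7*7 = 49 → [5, 10, 1, 49]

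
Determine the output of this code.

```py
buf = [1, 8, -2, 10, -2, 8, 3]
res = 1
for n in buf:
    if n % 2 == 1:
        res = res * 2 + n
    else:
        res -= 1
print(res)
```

-1

n=1: odd, res = 1*2+1 = 3
n=8: not odd, res = 3-1 = 2
n=-2: not odd, res = 2-1 = 1
n=10: not odd, res = 1-1 = 0
n=-2: not odd, res = 0-1 = -1
n=8: not odd, res = (-1)-1 = -2
n=3: odd, res = (-2)*2+3 = -1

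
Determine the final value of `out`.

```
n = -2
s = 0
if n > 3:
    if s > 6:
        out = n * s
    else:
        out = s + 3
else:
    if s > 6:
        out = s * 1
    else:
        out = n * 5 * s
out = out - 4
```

-4

n=-2, s=0
n > 3 is False; s > 6 is False
→ out = n * 5 * s = 0
out = 0-4 = -4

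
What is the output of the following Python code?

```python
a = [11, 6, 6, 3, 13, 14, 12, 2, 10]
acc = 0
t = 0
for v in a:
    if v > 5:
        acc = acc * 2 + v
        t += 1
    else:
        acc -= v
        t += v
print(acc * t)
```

13608

v=11: >5, acc = 0*2+11 = 11; t=1
v=6: >5, acc = 11*2+6 = 28; t=2
v=6: >5, acc = 28*2+6 = 62; t=3
v=3: not >5, acc = 62-3 = 59; t=6
v=13: >5, acc = 59*2+13 = 131; t=7
v=14: >5, acc = 131*2+14 = 276; t=8
v=12: >5, acc = 276*2+12 = 564; t=9
v=2: not >5, acc = 564-2 = 562; t=11
v=10: >5, acc = 562*2+10 = 1134; t=12
acc*t = 1134*12 = 13608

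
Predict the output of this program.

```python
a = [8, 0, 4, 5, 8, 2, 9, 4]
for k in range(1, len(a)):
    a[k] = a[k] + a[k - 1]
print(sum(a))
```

k=1: a[1] = 0+8 = 8 → [8, 8, 4, 5, 8, 2, 9, 4]
k=2: a[2] = 4+8 = 12 → [8, 8, 12, 5, 8, 2, 9, 4]
k=3: a[3] = 5+12 = 17 → [8, 8, 12, 17, 8, 2, 9, 4]
k=4: a[4] = 8+17 = 25 → [8, 8, 12, 17, 25, 2, 9, 4]
k=5: a[5] = 2+25 = 27 → [8, 8, 12, 17, 25, 27, 9, 4]
k=6: a[6] = 9+27 = 36 → [8, 8, 12, 17, 25, 27, 36, 4]
k=7: a[7] = 4+36 = 40 → [8, 8, 12, 17, 25, 27, 36, 40]
sum = 173

173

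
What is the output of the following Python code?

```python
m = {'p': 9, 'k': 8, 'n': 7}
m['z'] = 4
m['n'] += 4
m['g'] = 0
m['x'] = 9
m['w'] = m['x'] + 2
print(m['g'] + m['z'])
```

m['z'] = 4 → {'p': 9, 'k': 8, 'n': 7, 'z': 4}
m['n'] = 7+4 = 11 → {'p': 9, 'k': 8, 'n': 11, 'z': 4}
m['g'] = 0 → {'p': 9, 'k': 8, 'n': 11, 'z': 4, 'g': 0}
m['x'] = 9 → {'p': 9, 'k': 8, 'n': 11, 'z': 4, 'g': 0, 'x': 9}
m['w'] = m['x']+2 = 11 → {'p': 9, 'k': 8, 'n': 11, 'z': 4, 'g': 0, 'x': 9, 'w': 11}
m['g']+m['z'] = 0+4 = 4

4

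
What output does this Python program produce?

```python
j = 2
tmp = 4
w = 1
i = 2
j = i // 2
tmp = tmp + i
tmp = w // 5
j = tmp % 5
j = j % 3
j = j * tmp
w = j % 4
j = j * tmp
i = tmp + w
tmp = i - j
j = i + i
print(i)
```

j = 2//2 = 1
tmp = 4+2 = 6
tmp = 1//5 = 0
j = 0%5 = 0
j = 0%3 = 0
j = 0*0 = 0
w = 0%4 = 0
j = 0*0 = 0
i = 0+0 = 0
tmp = 0-0 = 0
j = 0+0 = 0

0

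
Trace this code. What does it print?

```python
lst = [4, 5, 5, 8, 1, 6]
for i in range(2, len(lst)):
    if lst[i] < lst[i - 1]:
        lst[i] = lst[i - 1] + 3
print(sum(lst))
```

i=2: 5>=5, unchanged → [4, 5, 5, 8, 1, 6]
i=3: 8>=5, unchanged → [4, 5, 5, 8, 1, 6]
i=4: 1<8, lst[4] = 8+3 = 11 → [4, 5, 5, 8, 11, 6]
i=5: 6<11, lst[5] = 11+3 = 14 → [4, 5, 5, 8, 11, 14]
sum = 47

47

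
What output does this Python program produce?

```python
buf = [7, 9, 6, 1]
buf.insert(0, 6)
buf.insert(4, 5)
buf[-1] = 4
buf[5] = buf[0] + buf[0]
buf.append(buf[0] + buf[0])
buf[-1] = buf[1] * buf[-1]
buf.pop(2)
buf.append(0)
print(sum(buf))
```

insert 6 at 0 → [6, 7, 9, 6, 1]
insert 5 at 4 → [6, 7, 9, 6, 5, 1]
buf[-1] = 4 → [6, 7, 9, 6, 5, 4]
buf[5] = buf[0]+buf[0] = 6+6 = 12 → [6, 7, 9, 6, 5, 12]
append buf[0]+buf[0] = 6+6 = 12 → [6, 7, 9, 6, 5, 12, 12]
buf[-1] = buf[1]*buf[-1] = 7*12 = 84 → [6, 7, 9, 6, 5, 12, 84]
pop(2) removes 9 → [6, 7, 6, 5, 12, 84]
append 0 → [6, 7, 6, 5, 12, 84, 0]
sum = 120

120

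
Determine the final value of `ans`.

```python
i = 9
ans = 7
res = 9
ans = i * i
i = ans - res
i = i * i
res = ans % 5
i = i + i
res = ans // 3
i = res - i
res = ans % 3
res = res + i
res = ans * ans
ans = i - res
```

-16902

ans = 9*9 = 81
i = 81-9 = 72
i = 72*72 = 5184
res = 81%5 = 1
i = 5184+5184 = 10368
res = 81//3 = 27
i = 27-10368 = -10341
res = 81%3 = 0
res = 0+(-10341) = -10341
res = 81*81 = 6561
ans = (-10341)-6561 = -16902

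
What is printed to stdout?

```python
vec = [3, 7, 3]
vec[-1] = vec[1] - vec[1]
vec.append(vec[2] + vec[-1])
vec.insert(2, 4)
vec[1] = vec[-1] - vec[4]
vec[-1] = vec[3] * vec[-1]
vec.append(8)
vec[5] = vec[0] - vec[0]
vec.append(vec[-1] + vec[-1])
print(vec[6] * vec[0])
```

0

vec[-1] = vec[1]-vec[1] = 7-7 = 0 → [3, 7, 0]
append vec[2]+vec[-1] = 0+0 = 0 → [3, 7, 0, 0]
insert 4 at 2 → [3, 7, 4, 0, 0]
vec[1] = vec[-1]-vec[4] = 0-0 = 0 → [3, 0, 4, 0, 0]
vec[-1] = vec[3]*vec[-1] = 0*0 = 0 → [3, 0, 4, 0, 0]
append 8 → [3, 0, 4, 0, 0, 8]
vec[5] = vec[0]-vec[0] = 3-3 = 0 → [3, 0, 4, 0, 0, 0]
append vec[-1]+vec[-1] = 0+0 = 0 → [3, 0, 4, 0, 0, 0, 0]
vec[6]*vec[0] = 0*3 = 0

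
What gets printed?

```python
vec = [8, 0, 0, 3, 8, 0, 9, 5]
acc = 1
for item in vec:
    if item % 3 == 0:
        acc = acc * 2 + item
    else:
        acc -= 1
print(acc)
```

item=8: not %3==0, acc = 1-1 = 0
item=0: %3==0, acc = 0*2+0 = 0
item=0: %3==0, acc = 0*2+0 = 0
item=3: %3==0, acc = 0*2+3 = 3
item=8: not %3==0, acc = 3-1 = 2
item=0: %3==0, acc = 2*2+0 = 4
item=9: %3==0, acc = 4*2+9 = 17
item=5: not %3==0, acc = 17-1 = 16

16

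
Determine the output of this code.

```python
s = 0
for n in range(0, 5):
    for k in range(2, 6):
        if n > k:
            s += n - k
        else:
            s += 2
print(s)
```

n=0,k=2: not 0>2, s = 0+2 = 2
n=0,k=3: not 0>3, s = 2+2 = 4
n=0,k=4: not 0>4, s = 4+2 = 6
n=0,k=5: not 0>5, s = 6+2 = 8
n=1,k=2: not 1>2, s = 8+2 = 10
n=1,k=3: not 1>3, s = 10+2 = 12
n=1,k=4: not 1>4, s = 12+2 = 14
n=1,k=5: not 1>5, s = 14+2 = 16
n=2,k=2: not 2>2, s = 16+2 = 18
n=2,k=3: not 2>3, s = 18+2 = 20
n=2,k=4: not 2>4, s = 20+2 = 22
n=2,k=5: not 2>5, s = 22+2 = 24
n=3,k=2: 3>2, s = 24+1 = 25
n=3,k=3: not 3>3, s = 25+2 = 27
n=3,k=4: not 3>4, s = 27+2 = 29
n=3,k=5: not 3>5, s = 29+2 = 31
n=4,k=2: 4>2, s = 31+2 = 33
n=4,k=3: 4>3, s = 33+1 = 34
n=4,k=4: not 4>4, s = 34+2 = 36
n=4,k=5: not 4>5, s = 36+2 = 38

38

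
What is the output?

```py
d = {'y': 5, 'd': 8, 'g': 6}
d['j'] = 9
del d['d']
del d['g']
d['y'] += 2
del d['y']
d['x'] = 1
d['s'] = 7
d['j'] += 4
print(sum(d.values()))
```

21

d['j'] = 9 → {'y': 5, 'd': 8, 'g': 6, 'j': 9}
del 'd' → {'y': 5, 'g': 6, 'j': 9}
del 'g' → {'y': 5, 'j': 9}
d['y'] = 5+2 = 7 → {'y': 7, 'j': 9}
del 'y' → {'j': 9}
d['x'] = 1 → {'j': 9, 'x': 1}
d['s'] = 7 → {'j': 9, 'x': 1, 's': 7}
d['j'] = 9+4 = 13 → {'j': 13, 'x': 1, 's': 7}
sum of values = 21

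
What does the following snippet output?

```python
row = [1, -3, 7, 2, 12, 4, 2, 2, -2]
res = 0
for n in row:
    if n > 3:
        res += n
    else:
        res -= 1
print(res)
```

n=1: not >3, res = 0-1 = -1
n=-3: not >3, res = (-1)-1 = -2
n=7: >3, res = (-2)+7 = 5
n=2: not >3, res = 5-1 = 4
n=12: >3, res = 4+12 = 16
n=4: >3, res = 16+4 = 20
n=2: not >3, res = 20-1 = 19
n=2: not >3, res = 19-1 = 18
n=-2: not >3, res = 18-1 = 17

17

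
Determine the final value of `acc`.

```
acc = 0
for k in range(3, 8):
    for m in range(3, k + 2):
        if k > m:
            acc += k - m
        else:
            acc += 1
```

k=3,m=3: not 3>3, acc = 0+1 = 1
k=3,m=4: not 3>4, acc = 1+1 = 2
k=4,m=3: 4>3, acc = 2+1 = 3
k=4,m=4: not 4>4, acc = 3+1 = 4
k=4,m=5: not 4>5, acc = 4+1 = 5
k=5,m=3: 5>3, acc = 5+2 = 7
k=5,m=4: 5>4, acc = 7+1 = 8
k=5,m=5: not 5>5, acc = 8+1 = 9
k=5,m=6: not 5>6, acc = 9+1 = 10
k=6,m=3: 6>3, acc = 10+3 = 13
k=6,m=4: 6>4, acc = 13+2 = 15
k=6,m=5: 6>5, acc = 15+1 = 16
k=6,m=6: not 6>6, acc = 16+1 = 17
k=6,m=7: not 6>7, acc = 17+1 = 18
k=7,m=3: 7>3, acc = 18+4 = 22
k=7,m=4: 7>4, acc = 22+3 = 25
k=7,m=5: 7>5, acc = 25+2 = 27
k=7,m=6: 7>6, acc = 27+1 = 28
k=7,m=7: not 7>7, acc = 28+1 = 29
k=7,m=8: not 7>8, acc = 29+1 = 30

30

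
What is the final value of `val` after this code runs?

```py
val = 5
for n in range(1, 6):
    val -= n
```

-10

n=1: val = 5-1 = 4
n=2: val = 4-2 = 2
n=3: val = 2-3 = -1
n=4: val = (-1)-4 = -5
n=5: val = (-5)-5 = -10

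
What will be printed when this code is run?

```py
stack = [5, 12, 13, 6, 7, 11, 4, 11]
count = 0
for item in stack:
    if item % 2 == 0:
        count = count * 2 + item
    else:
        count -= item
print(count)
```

-75

item=5: not even, count = 0-5 = -5
item=12: even, count = (-5)*2+12 = 2
item=13: not even, count = 2-13 = -11
item=6: even, count = (-11)*2+6 = -16
item=7: not even, count = (-16)-7 = -23
item=11: not even, count = (-23)-11 = -34
item=4: even, count = (-34)*2+4 = -64
item=11: not even, count = (-64)-11 = -75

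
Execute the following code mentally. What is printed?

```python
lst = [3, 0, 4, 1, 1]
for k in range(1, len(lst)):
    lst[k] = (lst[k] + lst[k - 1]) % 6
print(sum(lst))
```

12

k=1: lst[1] = (0+3)%6 = 3 → [3, 3, 4, 1, 1]
k=2: lst[2] = (4+3)%6 = 1 → [3, 3, 1, 1, 1]
k=3: lst[3] = (1+1)%6 = 2 → [3, 3, 1, 2, 1]
k=4: lst[4] = (1+2)%6 = 3 → [3, 3, 1, 2, 3]
sum = 12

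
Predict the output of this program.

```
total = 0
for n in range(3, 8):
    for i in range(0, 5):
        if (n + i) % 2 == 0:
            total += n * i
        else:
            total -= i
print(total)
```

n=3,i=0: odd sum, total = 0-0 = 0
n=3,i=1: even sum, total = 0+3 = 3
n=3,i=2: odd sum, total = 3-2 = 1
n=3,i=3: even sum, total = 1+9 = 10
n=3,i=4: odd sum, total = 10-4 = 6
n=4,i=0: even sum, total = 6+0 = 6
n=4,i=1: odd sum, total = 6-1 = 5
n=4,i=2: even sum, total = 5+8 = 13
n=4,i=3: odd sum, total = 13-3 = 10
n=4,i=4: even sum, total = 10+16 = 26
n=5,i=0: odd sum, total = 26-0 = 26
n=5,i=1: even sum, total = 26+5 = 31
n=5,i=2: odd sum, total = 31-2 = 29
n=5,i=3: even sum, total = 29+15 = 44
n=5,i=4: odd sum, total = 44-4 = 40
n=6,i=0: even sum, total = 40+0 = 40
n=6,i=1: odd sum, total = 40-1 = 39
n=6,i=2: even sum, total = 39+12 = 51
n=6,i=3: odd sum, total = 51-3 = 48
n=6,i=4: even sum, total = 48+24 = 72
n=7,i=0: odd sum, total = 72-0 = 72
n=7,i=1: even sum, total = 72+7 = 79
n=7,i=2: odd sum, total = 79-2 = 77
n=7,i=3: even sum, total = 77+21 = 98
n=7,i=4: odd sum, total = 98-4 = 94

94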